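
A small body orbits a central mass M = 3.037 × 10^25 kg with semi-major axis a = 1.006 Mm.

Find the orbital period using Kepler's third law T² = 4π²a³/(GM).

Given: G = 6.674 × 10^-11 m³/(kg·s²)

Convert to SI: a = 1.006 Mm = 1.006e+06 m.
GM = G · M = 6.674e-11 · 3.037e+25 = 2.02689e+15 m³/s².
Kepler's third law: T = 2π √(a³ / GM).
Substituting a = 1.006e+06 m and GM = 2.02689e+15 m³/s²:
T = 2π √((1.006e+06)³ / 2.02689e+15) s
T ≈ 140.8 s = 2.347 minutes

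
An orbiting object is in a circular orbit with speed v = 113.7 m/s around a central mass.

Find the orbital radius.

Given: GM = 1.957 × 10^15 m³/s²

For a circular orbit, v² = GM / r, so r = GM / v².
r = 1.957e+15 / (113.7)² m ≈ 1.514e+11 m = 151.4 Gm.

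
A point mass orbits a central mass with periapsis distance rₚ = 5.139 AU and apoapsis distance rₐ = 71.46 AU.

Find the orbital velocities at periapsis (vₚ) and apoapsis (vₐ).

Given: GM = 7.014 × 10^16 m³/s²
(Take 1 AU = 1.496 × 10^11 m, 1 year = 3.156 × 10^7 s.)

Convert to SI: rₚ = 5.139 AU = 7.68794e+11 m; rₐ = 71.46 AU = 1.06904e+13 m.
Use the vis-viva equation v² = GM(2/r − 1/a) with a = (rₚ + rₐ)/2 = (7.68794e+11 + 1.06904e+13)/2 = 5.72961e+12 m.
vₚ = √(GM · (2/rₚ − 1/a)) = √(7.014e+16 · (2/7.68794e+11 − 1/5.72961e+12)) m/s ≈ 412.6 m/s = 0.08704 AU/year.
vₐ = √(GM · (2/rₐ − 1/a)) = √(7.014e+16 · (2/1.06904e+13 − 1/5.72961e+12)) m/s ≈ 29.67 m/s = 0.006259 AU/year.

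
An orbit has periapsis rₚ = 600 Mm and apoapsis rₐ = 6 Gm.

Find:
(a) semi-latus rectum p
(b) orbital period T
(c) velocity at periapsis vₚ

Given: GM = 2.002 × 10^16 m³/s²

Convert to SI: rₚ = 600 Mm = 6e+08 m; rₐ = 6 Gm = 6e+09 m.
(a) From a = (rₚ + rₐ)/2 = 3.3e+09 m and e = (rₐ − rₚ)/(rₐ + rₚ) = 0.818182, p = a(1 − e²) = 3.3e+09 · (1 − (0.818182)²) ≈ 1.091e+09 m
(b) With a = (rₚ + rₐ)/2 = 3.3e+09 m, T = 2π √(a³/GM) = 2π √((3.3e+09)³/2.002e+16) s ≈ 8.418e+06 s
(c) With a = (rₚ + rₐ)/2 = 3.3e+09 m, vₚ = √(GM (2/rₚ − 1/a)) = √(2.002e+16 · (2/6e+08 − 1/3.3e+09)) m/s ≈ 7789 m/s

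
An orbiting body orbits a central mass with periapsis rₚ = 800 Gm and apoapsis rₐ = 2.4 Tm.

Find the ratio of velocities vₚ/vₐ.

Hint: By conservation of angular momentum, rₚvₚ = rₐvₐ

Convert to SI: rₚ = 800 Gm = 8e+11 m; rₐ = 2.4 Tm = 2.4e+12 m.
Conservation of angular momentum gives rₚvₚ = rₐvₐ, so vₚ/vₐ = rₐ/rₚ.
vₚ/vₐ = 2.4e+12 / 8e+11 ≈ 3.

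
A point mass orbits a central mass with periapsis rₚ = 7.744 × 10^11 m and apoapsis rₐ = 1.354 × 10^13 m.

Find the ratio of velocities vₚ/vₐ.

Conservation of angular momentum gives rₚvₚ = rₐvₐ, so vₚ/vₐ = rₐ/rₚ.
vₚ/vₐ = 1.354e+13 / 7.744e+11 ≈ 17.48.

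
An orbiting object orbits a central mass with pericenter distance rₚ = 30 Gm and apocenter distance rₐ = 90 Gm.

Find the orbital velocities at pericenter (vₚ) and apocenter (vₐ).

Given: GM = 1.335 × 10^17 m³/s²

Convert to SI: rₚ = 30 Gm = 3e+10 m; rₐ = 90 Gm = 9e+10 m.
Use the vis-viva equation v² = GM(2/r − 1/a) with a = (rₚ + rₐ)/2 = (3e+10 + 9e+10)/2 = 6e+10 m.
vₚ = √(GM · (2/rₚ − 1/a)) = √(1.335e+17 · (2/3e+10 − 1/6e+10)) m/s ≈ 2584 m/s = 2.584 km/s.
vₐ = √(GM · (2/rₐ − 1/a)) = √(1.335e+17 · (2/9e+10 − 1/6e+10)) m/s ≈ 861.2 m/s = 861.2 m/s.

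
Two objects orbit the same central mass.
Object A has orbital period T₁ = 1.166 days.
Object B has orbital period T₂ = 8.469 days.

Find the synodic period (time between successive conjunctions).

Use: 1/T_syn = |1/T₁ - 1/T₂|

Convert to SI: T₁ = 1.166 days = 100742 s; T₂ = 8.469 days = 731722 s.
T_syn = |T₁ · T₂ / (T₁ − T₂)|.
T_syn = |100742 · 731722 / (100742 − 731722)| s ≈ 1.168e+05 s = 1.352 days.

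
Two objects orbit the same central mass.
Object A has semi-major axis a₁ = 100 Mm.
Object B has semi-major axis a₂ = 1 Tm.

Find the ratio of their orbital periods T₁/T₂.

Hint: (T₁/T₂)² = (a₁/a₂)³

Convert to SI: a₁ = 100 Mm = 1e+08 m; a₂ = 1 Tm = 1e+12 m.
From Kepler's third law, (T₁/T₂)² = (a₁/a₂)³, so T₁/T₂ = (a₁/a₂)^(3/2).
a₁/a₂ = 1e+08 / 1e+12 = 0.0001.
T₁/T₂ = (0.0001)^(3/2) ≈ 1e-06.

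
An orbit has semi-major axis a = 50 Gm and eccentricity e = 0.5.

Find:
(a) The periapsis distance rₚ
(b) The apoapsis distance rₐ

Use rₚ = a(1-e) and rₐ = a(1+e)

Convert to SI: a = 50 Gm = 5e+10 m.
(a) rₚ = a(1 − e) = 5e+10 · (1 − 0.5) = 5e+10 · 0.5 ≈ 2.5e+10 m = 25 Gm.
(b) rₐ = a(1 + e) = 5e+10 · (1 + 0.5) = 5e+10 · 1.5 ≈ 7.5e+10 m = 75 Gm.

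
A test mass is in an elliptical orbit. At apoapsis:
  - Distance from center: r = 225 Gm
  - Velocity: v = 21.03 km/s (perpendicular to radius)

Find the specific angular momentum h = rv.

Convert to SI: r = 225 Gm = 2.25e+11 m; v = 21.03 km/s = 21030 m/s.
With v perpendicular to r, h = r · v.
h = 2.25e+11 · 21030 m²/s ≈ 4.732e+15 m²/s.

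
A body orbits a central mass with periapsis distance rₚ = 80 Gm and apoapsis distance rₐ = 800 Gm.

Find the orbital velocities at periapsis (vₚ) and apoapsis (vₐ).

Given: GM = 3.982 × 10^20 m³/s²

Convert to SI: rₚ = 80 Gm = 8e+10 m; rₐ = 800 Gm = 8e+11 m.
Use the vis-viva equation v² = GM(2/r − 1/a) with a = (rₚ + rₐ)/2 = (8e+10 + 8e+11)/2 = 4.4e+11 m.
vₚ = √(GM · (2/rₚ − 1/a)) = √(3.982e+20 · (2/8e+10 − 1/4.4e+11)) m/s ≈ 9.513e+04 m/s = 95.13 km/s.
vₐ = √(GM · (2/rₐ − 1/a)) = √(3.982e+20 · (2/8e+11 − 1/4.4e+11)) m/s ≈ 9513 m/s = 9.513 km/s.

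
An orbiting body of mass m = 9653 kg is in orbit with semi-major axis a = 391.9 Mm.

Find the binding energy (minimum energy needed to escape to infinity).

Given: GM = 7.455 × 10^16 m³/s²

Convert to SI: a = 391.9 Mm = 3.919e+08 m.
Total orbital energy is E = −GMm/(2a); binding energy is E_bind = −E = GMm/(2a).
E_bind = 7.455e+16 · 9653 / (2 · 3.919e+08) J ≈ 9.181e+11 J = 918.1 GJ.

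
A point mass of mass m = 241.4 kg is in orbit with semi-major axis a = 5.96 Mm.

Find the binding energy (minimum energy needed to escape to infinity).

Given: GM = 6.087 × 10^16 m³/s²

Convert to SI: a = 5.96 Mm = 5.96e+06 m.
Total orbital energy is E = −GMm/(2a); binding energy is E_bind = −E = GMm/(2a).
E_bind = 6.087e+16 · 241.4 / (2 · 5.96e+06) J ≈ 1.233e+12 J = 1.233 TJ.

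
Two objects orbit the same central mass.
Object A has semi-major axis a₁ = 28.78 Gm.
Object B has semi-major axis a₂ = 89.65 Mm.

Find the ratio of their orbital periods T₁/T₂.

Convert to SI: a₁ = 28.78 Gm = 2.878e+10 m; a₂ = 89.65 Mm = 8.965e+07 m.
From Kepler's third law, (T₁/T₂)² = (a₁/a₂)³, so T₁/T₂ = (a₁/a₂)^(3/2).
a₁/a₂ = 2.878e+10 / 8.965e+07 = 321.026.
T₁/T₂ = (321.026)^(3/2) ≈ 5752.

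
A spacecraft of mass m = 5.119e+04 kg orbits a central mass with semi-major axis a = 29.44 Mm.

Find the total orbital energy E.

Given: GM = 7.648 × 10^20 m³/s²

Convert to SI: a = 29.44 Mm = 2.944e+07 m.
E = −GMm / (2a).
E = −7.648e+20 · 5.119e+04 / (2 · 2.944e+07) J ≈ -6.649e+17 J = -664.9 PJ.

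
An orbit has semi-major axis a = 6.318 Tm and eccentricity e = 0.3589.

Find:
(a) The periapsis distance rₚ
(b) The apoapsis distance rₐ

Convert to SI: a = 6.318 Tm = 6.318e+12 m.
(a) rₚ = a(1 − e) = 6.318e+12 · (1 − 0.3589) = 6.318e+12 · 0.6411 ≈ 4.05e+12 m = 4.05 Tm.
(b) rₐ = a(1 + e) = 6.318e+12 · (1 + 0.3589) = 6.318e+12 · 1.3589 ≈ 8.586e+12 m = 8.586 Tm.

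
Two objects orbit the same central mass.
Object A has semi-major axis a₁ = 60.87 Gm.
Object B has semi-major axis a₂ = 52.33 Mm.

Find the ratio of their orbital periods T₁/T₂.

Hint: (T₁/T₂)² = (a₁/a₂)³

Convert to SI: a₁ = 60.87 Gm = 6.087e+10 m; a₂ = 52.33 Mm = 5.233e+07 m.
From Kepler's third law, (T₁/T₂)² = (a₁/a₂)³, so T₁/T₂ = (a₁/a₂)^(3/2).
a₁/a₂ = 6.087e+10 / 5.233e+07 = 1163.2.
T₁/T₂ = (1163.2)^(3/2) ≈ 3.967e+04.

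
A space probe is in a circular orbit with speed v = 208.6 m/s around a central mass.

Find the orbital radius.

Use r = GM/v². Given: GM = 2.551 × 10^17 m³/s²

For a circular orbit, v² = GM / r, so r = GM / v².
r = 2.551e+17 / (208.6)² m ≈ 5.862e+12 m = 5.862 × 10^12 m.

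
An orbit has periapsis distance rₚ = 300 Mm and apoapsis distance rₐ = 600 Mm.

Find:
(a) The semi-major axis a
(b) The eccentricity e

Convert to SI: rₚ = 300 Mm = 3e+08 m; rₐ = 600 Mm = 6e+08 m.
(a) a = (rₚ + rₐ) / 2 = (3e+08 + 6e+08) / 2 ≈ 4.5e+08 m = 450 Mm.
(b) e = (rₐ − rₚ) / (rₐ + rₚ) = (6e+08 − 3e+08) / (6e+08 + 3e+08) ≈ 0.3333.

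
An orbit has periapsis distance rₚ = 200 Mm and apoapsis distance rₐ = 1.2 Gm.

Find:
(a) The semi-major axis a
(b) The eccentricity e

Convert to SI: rₚ = 200 Mm = 2e+08 m; rₐ = 1.2 Gm = 1.2e+09 m.
(a) a = (rₚ + rₐ) / 2 = (2e+08 + 1.2e+09) / 2 ≈ 7e+08 m = 700 Mm.
(b) e = (rₐ − rₚ) / (rₐ + rₚ) = (1.2e+09 − 2e+08) / (1.2e+09 + 2e+08) ≈ 0.7143.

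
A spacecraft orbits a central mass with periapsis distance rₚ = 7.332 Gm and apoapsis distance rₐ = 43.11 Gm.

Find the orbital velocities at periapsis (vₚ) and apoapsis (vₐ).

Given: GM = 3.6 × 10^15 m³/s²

Convert to SI: rₚ = 7.332 Gm = 7.332e+09 m; rₐ = 43.11 Gm = 4.311e+10 m.
Use the vis-viva equation v² = GM(2/r − 1/a) with a = (rₚ + rₐ)/2 = (7.332e+09 + 4.311e+10)/2 = 2.5221e+10 m.
vₚ = √(GM · (2/rₚ − 1/a)) = √(3.6e+15 · (2/7.332e+09 − 1/2.5221e+10)) m/s ≈ 916.1 m/s = 916.1 m/s.
vₐ = √(GM · (2/rₐ − 1/a)) = √(3.6e+15 · (2/4.311e+10 − 1/2.5221e+10)) m/s ≈ 155.8 m/s = 155.8 m/s.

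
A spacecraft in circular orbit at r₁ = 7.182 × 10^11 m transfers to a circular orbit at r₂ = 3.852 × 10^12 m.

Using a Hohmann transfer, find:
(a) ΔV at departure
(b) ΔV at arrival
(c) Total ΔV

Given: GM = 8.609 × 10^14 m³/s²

Transfer semi-major axis: a_t = (r₁ + r₂)/2 = (7.182e+11 + 3.852e+12)/2 = 2.2851e+12 m.
Circular speeds: v₁ = √(GM/r₁) = 34.6221 m/s, v₂ = √(GM/r₂) = 14.9497 m/s.
Transfer speeds (vis-viva v² = GM(2/r − 1/a_t)): v₁ᵗ = 44.9515 m/s, v₂ᵗ = 8.38114 m/s.
(a) ΔV₁ = |v₁ᵗ − v₁| ≈ 10.33 m/s = 10.33 m/s.
(b) ΔV₂ = |v₂ − v₂ᵗ| ≈ 6.569 m/s = 6.569 m/s.
(c) ΔV_total = ΔV₁ + ΔV₂ ≈ 16.9 m/s = 16.9 m/s.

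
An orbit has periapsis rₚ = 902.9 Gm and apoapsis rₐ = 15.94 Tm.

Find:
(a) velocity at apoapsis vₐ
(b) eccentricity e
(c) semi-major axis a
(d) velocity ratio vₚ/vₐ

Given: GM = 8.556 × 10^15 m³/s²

Convert to SI: rₚ = 902.9 Gm = 9.029e+11 m; rₐ = 15.94 Tm = 1.594e+13 m.
(a) With a = (rₚ + rₐ)/2 = 8.42145e+12 m, vₐ = √(GM (2/rₐ − 1/a)) = √(8.556e+15 · (2/1.594e+13 − 1/8.42145e+12)) m/s ≈ 7.586 m/s
(b) e = (rₐ − rₚ)/(rₐ + rₚ) = (1.594e+13 − 9.029e+11)/(1.594e+13 + 9.029e+11) ≈ 0.8928
(c) a = (rₚ + rₐ)/2 = (9.029e+11 + 1.594e+13)/2 ≈ 8.421e+12 m
(d) Conservation of angular momentum (rₚvₚ = rₐvₐ) gives vₚ/vₐ = rₐ/rₚ = 1.594e+13/9.029e+11 ≈ 17.65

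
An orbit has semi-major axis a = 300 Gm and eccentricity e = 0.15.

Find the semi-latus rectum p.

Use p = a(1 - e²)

Convert to SI: a = 300 Gm = 3e+11 m.
p = a (1 − e²).
p = 3e+11 · (1 − (0.15)²) = 3e+11 · 0.9775 ≈ 2.932e+11 m = 293.2 Gm.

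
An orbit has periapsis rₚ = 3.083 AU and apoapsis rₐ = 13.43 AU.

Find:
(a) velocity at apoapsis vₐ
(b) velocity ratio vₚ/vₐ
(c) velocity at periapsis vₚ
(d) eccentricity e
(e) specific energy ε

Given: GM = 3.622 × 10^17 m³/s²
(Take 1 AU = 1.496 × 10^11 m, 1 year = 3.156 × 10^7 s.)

Convert to SI: rₚ = 3.083 AU = 4.61217e+11 m; rₐ = 13.43 AU = 2.00913e+12 m.
(a) With a = (rₚ + rₐ)/2 = 1.23517e+12 m, vₐ = √(GM (2/rₐ − 1/a)) = √(3.622e+17 · (2/2.00913e+12 − 1/1.23517e+12)) m/s ≈ 259.5 m/s
(b) Conservation of angular momentum (rₚvₚ = rₐvₐ) gives vₚ/vₐ = rₐ/rₚ = 2.00913e+12/4.61217e+11 ≈ 4.356
(c) With a = (rₚ + rₐ)/2 = 1.23517e+12 m, vₚ = √(GM (2/rₚ − 1/a)) = √(3.622e+17 · (2/4.61217e+11 − 1/1.23517e+12)) m/s ≈ 1130 m/s
(d) e = (rₐ − rₚ)/(rₐ + rₚ) = (2.00913e+12 − 4.61217e+11)/(2.00913e+12 + 4.61217e+11) ≈ 0.6266
(e) With a = (rₚ + rₐ)/2 = 1.23517e+12 m, ε = −GM/(2a) = −3.622e+17/(2 · 1.23517e+12) J/kg ≈ -1.466e+05 J/kg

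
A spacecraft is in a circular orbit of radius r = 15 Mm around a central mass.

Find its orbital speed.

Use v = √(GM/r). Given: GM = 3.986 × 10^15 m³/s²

Convert to SI: r = 15 Mm = 1.5e+07 m.
For a circular orbit, gravity supplies the centripetal force, so v = √(GM / r).
v = √(3.986e+15 / 1.5e+07) m/s ≈ 1.63e+04 m/s = 16.3 km/s.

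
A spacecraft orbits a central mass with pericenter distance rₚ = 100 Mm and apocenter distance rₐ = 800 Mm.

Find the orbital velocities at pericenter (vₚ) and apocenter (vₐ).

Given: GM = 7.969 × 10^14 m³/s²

Convert to SI: rₚ = 100 Mm = 1e+08 m; rₐ = 800 Mm = 8e+08 m.
Use the vis-viva equation v² = GM(2/r − 1/a) with a = (rₚ + rₐ)/2 = (1e+08 + 8e+08)/2 = 4.5e+08 m.
vₚ = √(GM · (2/rₚ − 1/a)) = √(7.969e+14 · (2/1e+08 − 1/4.5e+08)) m/s ≈ 3764 m/s = 3.764 km/s.
vₐ = √(GM · (2/rₐ − 1/a)) = √(7.969e+14 · (2/8e+08 − 1/4.5e+08)) m/s ≈ 470.5 m/s = 470.5 m/s.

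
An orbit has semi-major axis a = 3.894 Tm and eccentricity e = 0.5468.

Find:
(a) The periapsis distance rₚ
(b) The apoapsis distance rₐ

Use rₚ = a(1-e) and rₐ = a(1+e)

Convert to SI: a = 3.894 Tm = 3.894e+12 m.
(a) rₚ = a(1 − e) = 3.894e+12 · (1 − 0.5468) = 3.894e+12 · 0.4532 ≈ 1.765e+12 m = 1.765 Tm.
(b) rₐ = a(1 + e) = 3.894e+12 · (1 + 0.5468) = 3.894e+12 · 1.5468 ≈ 6.023e+12 m = 6.023 Tm.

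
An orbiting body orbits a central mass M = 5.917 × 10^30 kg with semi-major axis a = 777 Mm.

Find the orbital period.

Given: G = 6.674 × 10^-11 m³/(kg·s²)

Convert to SI: a = 777 Mm = 7.77e+08 m.
GM = G · M = 6.674e-11 · 5.917e+30 = 3.94901e+20 m³/s².
Kepler's third law: T = 2π √(a³ / GM).
Substituting a = 7.77e+08 m and GM = 3.94901e+20 m³/s²:
T = 2π √((7.77e+08)³ / 3.94901e+20) s
T ≈ 6848 s = 1.902 hours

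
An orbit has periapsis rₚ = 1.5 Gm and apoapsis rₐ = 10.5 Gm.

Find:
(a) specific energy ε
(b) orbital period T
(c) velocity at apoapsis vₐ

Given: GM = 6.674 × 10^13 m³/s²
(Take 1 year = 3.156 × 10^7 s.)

Convert to SI: rₚ = 1.5 Gm = 1.5e+09 m; rₐ = 10.5 Gm = 1.05e+10 m.
(a) With a = (rₚ + rₐ)/2 = 6e+09 m, ε = −GM/(2a) = −6.674e+13/(2 · 6e+09) J/kg ≈ -5562 J/kg
(b) With a = (rₚ + rₐ)/2 = 6e+09 m, T = 2π √(a³/GM) = 2π √((6e+09)³/6.674e+13) s ≈ 3.574e+08 s
(c) With a = (rₚ + rₐ)/2 = 6e+09 m, vₐ = √(GM (2/rₐ − 1/a)) = √(6.674e+13 · (2/1.05e+10 − 1/6e+09)) m/s ≈ 39.86 m/s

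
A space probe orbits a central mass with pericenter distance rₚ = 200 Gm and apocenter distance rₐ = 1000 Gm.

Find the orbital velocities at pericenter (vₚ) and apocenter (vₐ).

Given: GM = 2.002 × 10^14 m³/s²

Convert to SI: rₚ = 200 Gm = 2e+11 m; rₐ = 1000 Gm = 1e+12 m.
Use the vis-viva equation v² = GM(2/r − 1/a) with a = (rₚ + rₐ)/2 = (2e+11 + 1e+12)/2 = 6e+11 m.
vₚ = √(GM · (2/rₚ − 1/a)) = √(2.002e+14 · (2/2e+11 − 1/6e+11)) m/s ≈ 40.85 m/s = 40.85 m/s.
vₐ = √(GM · (2/rₐ − 1/a)) = √(2.002e+14 · (2/1e+12 − 1/6e+11)) m/s ≈ 8.169 m/s = 8.169 m/s.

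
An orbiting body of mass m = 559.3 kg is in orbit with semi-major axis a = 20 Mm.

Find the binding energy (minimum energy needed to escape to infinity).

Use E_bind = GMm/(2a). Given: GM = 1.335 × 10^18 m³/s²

Convert to SI: a = 20 Mm = 2e+07 m.
Total orbital energy is E = −GMm/(2a); binding energy is E_bind = −E = GMm/(2a).
E_bind = 1.335e+18 · 559.3 / (2 · 2e+07) J ≈ 1.867e+13 J = 18.67 TJ.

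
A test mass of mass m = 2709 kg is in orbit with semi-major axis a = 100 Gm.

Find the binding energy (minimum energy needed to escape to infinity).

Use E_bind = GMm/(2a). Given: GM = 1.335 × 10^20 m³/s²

Convert to SI: a = 100 Gm = 1e+11 m.
Total orbital energy is E = −GMm/(2a); binding energy is E_bind = −E = GMm/(2a).
E_bind = 1.335e+20 · 2709 / (2 · 1e+11) J ≈ 1.808e+12 J = 1.808 TJ.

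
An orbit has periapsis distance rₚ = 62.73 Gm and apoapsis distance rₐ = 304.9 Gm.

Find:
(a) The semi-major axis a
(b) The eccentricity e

Convert to SI: rₚ = 62.73 Gm = 6.273e+10 m; rₐ = 304.9 Gm = 3.049e+11 m.
(a) a = (rₚ + rₐ) / 2 = (6.273e+10 + 3.049e+11) / 2 ≈ 1.838e+11 m = 183.8 Gm.
(b) e = (rₐ − rₚ) / (rₐ + rₚ) = (3.049e+11 − 6.273e+10) / (3.049e+11 + 6.273e+10) ≈ 0.6587.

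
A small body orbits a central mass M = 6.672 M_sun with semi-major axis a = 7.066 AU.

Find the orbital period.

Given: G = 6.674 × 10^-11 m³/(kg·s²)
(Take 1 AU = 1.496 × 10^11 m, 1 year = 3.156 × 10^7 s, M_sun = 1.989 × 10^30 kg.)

Convert to SI: a = 7.066 AU = 1.05707e+12 m; M = 6.672 M_sun = 1.32706e+31 kg.
GM = G · M = 6.674e-11 · 1.32706e+31 = 8.8568e+20 m³/s².
Kepler's third law: T = 2π √(a³ / GM).
Substituting a = 1.05707e+12 m and GM = 8.8568e+20 m³/s²:
T = 2π √((1.05707e+12)³ / 8.8568e+20) s
T ≈ 2.295e+08 s = 7.27 years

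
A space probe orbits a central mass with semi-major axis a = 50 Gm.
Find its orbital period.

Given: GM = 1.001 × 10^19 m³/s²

Convert to SI: a = 50 Gm = 5e+10 m.
Kepler's third law: T = 2π √(a³ / GM).
Substituting a = 5e+10 m and GM = 1.001e+19 m³/s²:
T = 2π √((5e+10)³ / 1.001e+19) s
T ≈ 2.22e+07 s = 257 days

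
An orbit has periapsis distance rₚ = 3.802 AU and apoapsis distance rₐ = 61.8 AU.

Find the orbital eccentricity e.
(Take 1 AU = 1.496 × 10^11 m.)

Convert to SI: rₚ = 3.802 AU = 5.68779e+11 m; rₐ = 61.8 AU = 9.24528e+12 m.
e = (rₐ − rₚ) / (rₐ + rₚ).
e = (9.24528e+12 − 5.68779e+11) / (9.24528e+12 + 5.68779e+11) = 8.6765e+12 / 9.81406e+12 ≈ 0.8841.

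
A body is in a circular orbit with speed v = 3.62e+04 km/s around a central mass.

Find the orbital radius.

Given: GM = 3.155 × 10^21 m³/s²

Convert to SI: v = 3.62e+04 km/s = 3.62e+07 m/s.
For a circular orbit, v² = GM / r, so r = GM / v².
r = 3.155e+21 / (3.62e+07)² m ≈ 2.408e+06 m = 2.408 Mm.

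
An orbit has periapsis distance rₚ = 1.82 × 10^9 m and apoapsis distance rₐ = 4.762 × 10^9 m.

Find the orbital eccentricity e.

e = (rₐ − rₚ) / (rₐ + rₚ).
e = (4.762e+09 − 1.82e+09) / (4.762e+09 + 1.82e+09) = 2.942e+09 / 6.582e+09 ≈ 0.447.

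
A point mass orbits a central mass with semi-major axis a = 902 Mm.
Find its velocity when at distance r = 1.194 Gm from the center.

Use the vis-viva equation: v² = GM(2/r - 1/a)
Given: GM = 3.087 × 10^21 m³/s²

Convert to SI: a = 902 Mm = 9.02e+08 m; r = 1.194 Gm = 1.194e+09 m.
Vis-viva: v = √(GM · (2/r − 1/a)).
2/r − 1/a = 2/1.194e+09 − 1/9.02e+08 = 5.66394e-10 m⁻¹.
v = √(3.087e+21 · 5.66394e-10) m/s ≈ 1.322e+06 m/s = 1322 km/s.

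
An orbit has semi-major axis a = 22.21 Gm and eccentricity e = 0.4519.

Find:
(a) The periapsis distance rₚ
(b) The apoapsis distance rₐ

Convert to SI: a = 22.21 Gm = 2.221e+10 m.
(a) rₚ = a(1 − e) = 2.221e+10 · (1 − 0.4519) = 2.221e+10 · 0.5481 ≈ 1.217e+10 m = 12.17 Gm.
(b) rₐ = a(1 + e) = 2.221e+10 · (1 + 0.4519) = 2.221e+10 · 1.4519 ≈ 3.225e+10 m = 32.25 Gm.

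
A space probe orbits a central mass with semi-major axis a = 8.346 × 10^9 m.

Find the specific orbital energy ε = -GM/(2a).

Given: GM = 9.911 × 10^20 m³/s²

ε = −GM / (2a).
ε = −9.911e+20 / (2 · 8.346e+09) J/kg ≈ -5.938e+10 J/kg = -59.38 GJ/kg.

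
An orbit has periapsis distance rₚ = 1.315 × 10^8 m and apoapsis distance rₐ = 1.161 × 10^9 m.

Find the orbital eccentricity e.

e = (rₐ − rₚ) / (rₐ + rₚ).
e = (1.161e+09 − 1.315e+08) / (1.161e+09 + 1.315e+08) = 1.0295e+09 / 1.2925e+09 ≈ 0.7965.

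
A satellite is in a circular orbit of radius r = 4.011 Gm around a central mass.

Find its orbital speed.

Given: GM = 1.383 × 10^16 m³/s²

Convert to SI: r = 4.011 Gm = 4.011e+09 m.
For a circular orbit, gravity supplies the centripetal force, so v = √(GM / r).
v = √(1.383e+16 / 4.011e+09) m/s ≈ 1857 m/s = 1.857 km/s.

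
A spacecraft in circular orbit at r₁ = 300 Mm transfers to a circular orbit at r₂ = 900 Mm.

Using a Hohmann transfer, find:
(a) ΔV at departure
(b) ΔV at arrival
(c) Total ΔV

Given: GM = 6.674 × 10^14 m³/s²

Convert to SI: r₁ = 300 Mm = 3e+08 m; r₂ = 900 Mm = 9e+08 m.
Transfer semi-major axis: a_t = (r₁ + r₂)/2 = (3e+08 + 9e+08)/2 = 6e+08 m.
Circular speeds: v₁ = √(GM/r₁) = 1491.53 m/s, v₂ = √(GM/r₂) = 861.136 m/s.
Transfer speeds (vis-viva v² = GM(2/r − 1/a_t)): v₁ᵗ = 1826.75 m/s, v₂ᵗ = 608.915 m/s.
(a) ΔV₁ = |v₁ᵗ − v₁| ≈ 335.2 m/s = 335.2 m/s.
(b) ΔV₂ = |v₂ − v₂ᵗ| ≈ 252.2 m/s = 252.2 m/s.
(c) ΔV_total = ΔV₁ + ΔV₂ ≈ 587.4 m/s = 587.4 m/s.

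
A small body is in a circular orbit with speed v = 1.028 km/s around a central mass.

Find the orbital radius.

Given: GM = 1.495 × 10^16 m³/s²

Convert to SI: v = 1.028 km/s = 1028 m/s.
For a circular orbit, v² = GM / r, so r = GM / v².
r = 1.495e+16 / (1028)² m ≈ 1.415e+10 m = 14.15 Gm.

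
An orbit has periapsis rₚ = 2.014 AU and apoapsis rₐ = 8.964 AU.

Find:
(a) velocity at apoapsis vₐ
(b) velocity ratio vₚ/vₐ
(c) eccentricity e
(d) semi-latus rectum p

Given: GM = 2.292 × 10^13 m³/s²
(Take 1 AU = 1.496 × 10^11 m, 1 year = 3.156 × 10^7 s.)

Convert to SI: rₚ = 2.014 AU = 3.01294e+11 m; rₐ = 8.964 AU = 1.34101e+12 m.
(a) With a = (rₚ + rₐ)/2 = 8.21154e+11 m, vₐ = √(GM (2/rₐ − 1/a)) = √(2.292e+13 · (2/1.34101e+12 − 1/8.21154e+11)) m/s ≈ 2.504 m/s
(b) Conservation of angular momentum (rₚvₚ = rₐvₐ) gives vₚ/vₐ = rₐ/rₚ = 1.34101e+12/3.01294e+11 ≈ 4.451
(c) e = (rₐ − rₚ)/(rₐ + rₚ) = (1.34101e+12 − 3.01294e+11)/(1.34101e+12 + 3.01294e+11) ≈ 0.6331
(d) From a = (rₚ + rₐ)/2 = 8.21154e+11 m and e = (rₐ − rₚ)/(rₐ + rₚ) = 0.633084, p = a(1 − e²) = 8.21154e+11 · (1 − (0.633084)²) ≈ 4.92e+11 m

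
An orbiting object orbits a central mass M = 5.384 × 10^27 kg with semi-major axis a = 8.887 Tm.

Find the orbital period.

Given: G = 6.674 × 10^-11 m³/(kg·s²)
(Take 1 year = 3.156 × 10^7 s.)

Convert to SI: a = 8.887 Tm = 8.887e+12 m.
GM = G · M = 6.674e-11 · 5.384e+27 = 3.59328e+17 m³/s².
Kepler's third law: T = 2π √(a³ / GM).
Substituting a = 8.887e+12 m and GM = 3.59328e+17 m³/s²:
T = 2π √((8.887e+12)³ / 3.59328e+17) s
T ≈ 2.777e+11 s = 8799 years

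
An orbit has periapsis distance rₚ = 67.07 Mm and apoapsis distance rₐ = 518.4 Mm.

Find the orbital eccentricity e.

Convert to SI: rₚ = 67.07 Mm = 6.707e+07 m; rₐ = 518.4 Mm = 5.184e+08 m.
e = (rₐ − rₚ) / (rₐ + rₚ).
e = (5.184e+08 − 6.707e+07) / (5.184e+08 + 6.707e+07) = 4.5133e+08 / 5.8547e+08 ≈ 0.7709.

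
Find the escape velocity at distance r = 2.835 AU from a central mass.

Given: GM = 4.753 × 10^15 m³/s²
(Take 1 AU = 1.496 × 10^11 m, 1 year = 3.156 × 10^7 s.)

Convert to SI: r = 2.835 AU = 4.24116e+11 m.
Escape velocity comes from setting total energy to zero: ½v² − GM/r = 0 ⇒ v_esc = √(2GM / r).
v_esc = √(2 · 4.753e+15 / 4.24116e+11) m/s ≈ 149.7 m/s = 0.03158 AU/year.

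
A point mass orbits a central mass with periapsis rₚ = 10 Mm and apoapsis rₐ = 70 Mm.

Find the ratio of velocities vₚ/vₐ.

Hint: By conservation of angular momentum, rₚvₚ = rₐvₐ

Convert to SI: rₚ = 10 Mm = 1e+07 m; rₐ = 70 Mm = 7e+07 m.
Conservation of angular momentum gives rₚvₚ = rₐvₐ, so vₚ/vₐ = rₐ/rₚ.
vₚ/vₐ = 7e+07 / 1e+07 ≈ 7.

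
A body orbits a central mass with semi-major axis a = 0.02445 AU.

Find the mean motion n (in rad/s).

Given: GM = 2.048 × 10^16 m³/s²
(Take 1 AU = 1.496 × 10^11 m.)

Convert to SI: a = 0.02445 AU = 3.65772e+09 m.
n = √(GM / a³).
n = √(2.048e+16 / (3.65772e+09)³) rad/s ≈ 6.469e-07 rad/s.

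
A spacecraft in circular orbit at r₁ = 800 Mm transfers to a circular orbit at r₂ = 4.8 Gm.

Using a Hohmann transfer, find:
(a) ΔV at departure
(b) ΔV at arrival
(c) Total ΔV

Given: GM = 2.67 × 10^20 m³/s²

Convert to SI: r₁ = 800 Mm = 8e+08 m; r₂ = 4.8 Gm = 4.8e+09 m.
Transfer semi-major axis: a_t = (r₁ + r₂)/2 = (8e+08 + 4.8e+09)/2 = 2.8e+09 m.
Circular speeds: v₁ = √(GM/r₁) = 577711 m/s, v₂ = √(GM/r₂) = 235850 m/s.
Transfer speeds (vis-viva v² = GM(2/r − 1/a_t)): v₁ᵗ = 756401 m/s, v₂ᵗ = 126067 m/s.
(a) ΔV₁ = |v₁ᵗ − v₁| ≈ 1.787e+05 m/s = 178.7 km/s.
(b) ΔV₂ = |v₂ − v₂ᵗ| ≈ 1.098e+05 m/s = 109.8 km/s.
(c) ΔV_total = ΔV₁ + ΔV₂ ≈ 2.885e+05 m/s = 288.5 km/s.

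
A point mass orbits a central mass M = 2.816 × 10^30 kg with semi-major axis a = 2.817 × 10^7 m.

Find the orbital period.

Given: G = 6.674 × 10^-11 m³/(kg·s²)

GM = G · M = 6.674e-11 · 2.816e+30 = 1.8794e+20 m³/s².
Kepler's third law: T = 2π √(a³ / GM).
Substituting a = 2.817e+07 m and GM = 1.8794e+20 m³/s²:
T = 2π √((2.817e+07)³ / 1.8794e+20) s
T ≈ 68.53 s = 1.142 minutes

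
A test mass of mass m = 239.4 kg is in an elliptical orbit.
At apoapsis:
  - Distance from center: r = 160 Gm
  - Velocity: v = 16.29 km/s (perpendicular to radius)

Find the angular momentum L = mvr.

Convert to SI: r = 160 Gm = 1.6e+11 m; v = 16.29 km/s = 16290 m/s.
Since v is perpendicular to r, L = m · v · r.
L = 239.4 · 16290 · 1.6e+11 kg·m²/s ≈ 6.24e+17 kg·m²/s.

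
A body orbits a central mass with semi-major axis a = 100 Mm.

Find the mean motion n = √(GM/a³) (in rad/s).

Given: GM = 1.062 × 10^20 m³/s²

Convert to SI: a = 100 Mm = 1e+08 m.
n = √(GM / a³).
n = √(1.062e+20 / (1e+08)³) rad/s ≈ 0.01031 rad/s.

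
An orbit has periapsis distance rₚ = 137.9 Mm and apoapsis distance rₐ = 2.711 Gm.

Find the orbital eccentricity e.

Convert to SI: rₚ = 137.9 Mm = 1.379e+08 m; rₐ = 2.711 Gm = 2.711e+09 m.
e = (rₐ − rₚ) / (rₐ + rₚ).
e = (2.711e+09 − 1.379e+08) / (2.711e+09 + 1.379e+08) = 2.5731e+09 / 2.8489e+09 ≈ 0.9032.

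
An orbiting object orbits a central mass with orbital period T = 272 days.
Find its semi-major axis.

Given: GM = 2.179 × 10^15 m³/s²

Convert to SI: T = 272 days = 2.35008e+07 s.
Invert Kepler's third law: a = (GM · T² / (4π²))^(1/3).
Substituting T = 2.35008e+07 s and GM = 2.179e+15 m³/s²:
a = (2.179e+15 · (2.35008e+07)² / (4π²))^(1/3) m
a ≈ 3.124e+09 m = 3.124 Gm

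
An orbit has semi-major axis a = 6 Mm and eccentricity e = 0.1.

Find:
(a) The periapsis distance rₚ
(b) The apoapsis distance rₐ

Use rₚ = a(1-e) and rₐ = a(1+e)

Convert to SI: a = 6 Mm = 6e+06 m.
(a) rₚ = a(1 − e) = 6e+06 · (1 − 0.1) = 6e+06 · 0.9 ≈ 5.4e+06 m = 5.4 Mm.
(b) rₐ = a(1 + e) = 6e+06 · (1 + 0.1) = 6e+06 · 1.1 ≈ 6.6e+06 m = 6.6 Mm.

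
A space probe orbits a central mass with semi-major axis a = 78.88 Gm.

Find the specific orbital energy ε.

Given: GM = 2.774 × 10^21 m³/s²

Convert to SI: a = 78.88 Gm = 7.888e+10 m.
ε = −GM / (2a).
ε = −2.774e+21 / (2 · 7.888e+10) J/kg ≈ -1.758e+10 J/kg = -17.58 GJ/kg.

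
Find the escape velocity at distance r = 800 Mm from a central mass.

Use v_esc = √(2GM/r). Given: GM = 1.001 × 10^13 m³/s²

Convert to SI: r = 800 Mm = 8e+08 m.
Escape velocity comes from setting total energy to zero: ½v² − GM/r = 0 ⇒ v_esc = √(2GM / r).
v_esc = √(2 · 1.001e+13 / 8e+08) m/s ≈ 158.2 m/s = 158.2 m/s.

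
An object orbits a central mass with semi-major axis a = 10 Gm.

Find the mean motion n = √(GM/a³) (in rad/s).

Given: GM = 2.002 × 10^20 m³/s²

Convert to SI: a = 10 Gm = 1e+10 m.
n = √(GM / a³).
n = √(2.002e+20 / (1e+10)³) rad/s ≈ 1.415e-05 rad/s.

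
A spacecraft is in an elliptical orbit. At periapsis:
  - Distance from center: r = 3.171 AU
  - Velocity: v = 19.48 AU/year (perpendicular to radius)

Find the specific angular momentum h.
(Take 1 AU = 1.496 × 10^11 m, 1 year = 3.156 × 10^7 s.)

Convert to SI: r = 3.171 AU = 4.74382e+11 m; v = 19.48 AU/year = 92338.7 m/s.
With v perpendicular to r, h = r · v.
h = 4.74382e+11 · 92338.7 m²/s ≈ 4.38e+16 m²/s.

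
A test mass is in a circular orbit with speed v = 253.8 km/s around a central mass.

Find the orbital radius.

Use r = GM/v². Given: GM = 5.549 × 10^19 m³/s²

Convert to SI: v = 253.8 km/s = 253800 m/s.
For a circular orbit, v² = GM / r, so r = GM / v².
r = 5.549e+19 / (253800)² m ≈ 8.615e+08 m = 8.615 × 10^8 m.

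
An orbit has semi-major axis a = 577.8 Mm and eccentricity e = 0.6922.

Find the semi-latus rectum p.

Convert to SI: a = 577.8 Mm = 5.778e+08 m.
p = a (1 − e²).
p = 5.778e+08 · (1 − (0.6922)²) = 5.778e+08 · 0.520859 ≈ 3.01e+08 m = 301 Mm.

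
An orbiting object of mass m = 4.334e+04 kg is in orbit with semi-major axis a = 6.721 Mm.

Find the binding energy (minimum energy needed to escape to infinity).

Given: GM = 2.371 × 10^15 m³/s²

Convert to SI: a = 6.721 Mm = 6.721e+06 m.
Total orbital energy is E = −GMm/(2a); binding energy is E_bind = −E = GMm/(2a).
E_bind = 2.371e+15 · 4.334e+04 / (2 · 6.721e+06) J ≈ 7.645e+12 J = 7.645 TJ.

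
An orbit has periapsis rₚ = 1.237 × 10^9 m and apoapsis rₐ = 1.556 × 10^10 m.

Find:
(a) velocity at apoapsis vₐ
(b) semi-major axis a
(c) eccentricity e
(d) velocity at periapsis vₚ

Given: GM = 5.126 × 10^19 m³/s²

(a) With a = (rₚ + rₐ)/2 = 8.3985e+09 m, vₐ = √(GM (2/rₐ − 1/a)) = √(5.126e+19 · (2/1.556e+10 − 1/8.3985e+09)) m/s ≈ 2.203e+04 m/s
(b) a = (rₚ + rₐ)/2 = (1.237e+09 + 1.556e+10)/2 ≈ 8.398e+09 m
(c) e = (rₐ − rₚ)/(rₐ + rₚ) = (1.556e+10 − 1.237e+09)/(1.556e+10 + 1.237e+09) ≈ 0.8527
(d) With a = (rₚ + rₐ)/2 = 8.3985e+09 m, vₚ = √(GM (2/rₚ − 1/a)) = √(5.126e+19 · (2/1.237e+09 − 1/8.3985e+09)) m/s ≈ 2.771e+05 m/s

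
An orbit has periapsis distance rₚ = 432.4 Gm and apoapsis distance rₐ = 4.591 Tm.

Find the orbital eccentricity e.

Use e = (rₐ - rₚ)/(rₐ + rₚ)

Convert to SI: rₚ = 432.4 Gm = 4.324e+11 m; rₐ = 4.591 Tm = 4.591e+12 m.
e = (rₐ − rₚ) / (rₐ + rₚ).
e = (4.591e+12 − 4.324e+11) / (4.591e+12 + 4.324e+11) = 4.1586e+12 / 5.0234e+12 ≈ 0.8278.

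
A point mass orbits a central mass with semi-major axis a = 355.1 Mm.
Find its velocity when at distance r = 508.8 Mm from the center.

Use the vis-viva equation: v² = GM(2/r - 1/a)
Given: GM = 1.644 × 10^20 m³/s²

Convert to SI: a = 355.1 Mm = 3.551e+08 m; r = 508.8 Mm = 5.088e+08 m.
Vis-viva: v = √(GM · (2/r − 1/a)).
2/r − 1/a = 2/5.088e+08 − 1/3.551e+08 = 1.11471e-09 m⁻¹.
v = √(1.644e+20 · 1.11471e-09) m/s ≈ 4.281e+05 m/s = 428.1 km/s.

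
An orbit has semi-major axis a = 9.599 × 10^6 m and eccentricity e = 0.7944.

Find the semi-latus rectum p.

p = a (1 − e²).
p = 9.599e+06 · (1 − (0.7944)²) = 9.599e+06 · 0.368929 ≈ 3.541e+06 m = 3.541 × 10^6 m.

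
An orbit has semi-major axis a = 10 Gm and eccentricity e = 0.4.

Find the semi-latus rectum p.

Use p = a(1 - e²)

Convert to SI: a = 10 Gm = 1e+10 m.
p = a (1 − e²).
p = 1e+10 · (1 − (0.4)²) = 1e+10 · 0.84 ≈ 8.4e+09 m = 8.4 Gm.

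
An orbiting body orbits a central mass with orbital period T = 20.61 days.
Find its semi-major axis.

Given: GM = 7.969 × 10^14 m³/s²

Convert to SI: T = 20.61 days = 1.7807e+06 s.
Invert Kepler's third law: a = (GM · T² / (4π²))^(1/3).
Substituting T = 1.7807e+06 s and GM = 7.969e+14 m³/s²:
a = (7.969e+14 · (1.7807e+06)² / (4π²))^(1/3) m
a ≈ 4e+08 m = 400 Mm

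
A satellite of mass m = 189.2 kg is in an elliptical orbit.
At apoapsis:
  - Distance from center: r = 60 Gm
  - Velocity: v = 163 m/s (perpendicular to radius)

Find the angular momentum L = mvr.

Convert to SI: r = 60 Gm = 6e+10 m.
Since v is perpendicular to r, L = m · v · r.
L = 189.2 · 163 · 6e+10 kg·m²/s ≈ 1.85e+15 kg·m²/s.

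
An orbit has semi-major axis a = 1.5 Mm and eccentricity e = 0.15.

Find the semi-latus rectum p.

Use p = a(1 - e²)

Convert to SI: a = 1.5 Mm = 1.5e+06 m.
p = a (1 − e²).
p = 1.5e+06 · (1 − (0.15)²) = 1.5e+06 · 0.9775 ≈ 1.466e+06 m = 1.466 Mm.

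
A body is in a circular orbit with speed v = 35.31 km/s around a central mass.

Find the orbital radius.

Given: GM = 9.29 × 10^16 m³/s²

Convert to SI: v = 35.31 km/s = 35310 m/s.
For a circular orbit, v² = GM / r, so r = GM / v².
r = 9.29e+16 / (35310)² m ≈ 7.451e+07 m = 74.51 Mm.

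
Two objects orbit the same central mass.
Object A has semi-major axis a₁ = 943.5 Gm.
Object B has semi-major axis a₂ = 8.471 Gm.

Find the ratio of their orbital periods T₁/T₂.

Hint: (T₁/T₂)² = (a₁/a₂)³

Convert to SI: a₁ = 943.5 Gm = 9.435e+11 m; a₂ = 8.471 Gm = 8.471e+09 m.
From Kepler's third law, (T₁/T₂)² = (a₁/a₂)³, so T₁/T₂ = (a₁/a₂)^(3/2).
a₁/a₂ = 9.435e+11 / 8.471e+09 = 111.38.
T₁/T₂ = (111.38)^(3/2) ≈ 1175.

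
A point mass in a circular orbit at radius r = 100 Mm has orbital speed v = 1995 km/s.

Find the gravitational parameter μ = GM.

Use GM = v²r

Convert to SI: r = 100 Mm = 1e+08 m; v = 1995 km/s = 1.995e+06 m/s.
For a circular orbit v² = GM/r, so GM = v² · r.
GM = (1.995e+06)² · 1e+08 m³/s² ≈ 3.98e+20 m³/s² = 3.98 × 10^20 m³/s².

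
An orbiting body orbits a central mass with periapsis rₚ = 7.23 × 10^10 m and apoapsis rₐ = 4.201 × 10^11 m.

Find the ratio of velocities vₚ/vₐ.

Conservation of angular momentum gives rₚvₚ = rₐvₐ, so vₚ/vₐ = rₐ/rₚ.
vₚ/vₐ = 4.201e+11 / 7.23e+10 ≈ 5.811.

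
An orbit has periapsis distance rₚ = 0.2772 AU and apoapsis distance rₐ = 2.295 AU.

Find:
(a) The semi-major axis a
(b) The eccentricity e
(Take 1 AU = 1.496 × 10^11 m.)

Convert to SI: rₚ = 0.2772 AU = 4.14691e+10 m; rₐ = 2.295 AU = 3.43332e+11 m.
(a) a = (rₚ + rₐ) / 2 = (4.14691e+10 + 3.43332e+11) / 2 ≈ 1.924e+11 m = 1.286 AU.
(b) e = (rₐ − rₚ) / (rₐ + rₚ) = (3.43332e+11 − 4.14691e+10) / (3.43332e+11 + 4.14691e+10) ≈ 0.7845.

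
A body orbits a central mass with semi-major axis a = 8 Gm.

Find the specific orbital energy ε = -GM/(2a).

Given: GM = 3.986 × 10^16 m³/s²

Convert to SI: a = 8 Gm = 8e+09 m.
ε = −GM / (2a).
ε = −3.986e+16 / (2 · 8e+09) J/kg ≈ -2.491e+06 J/kg = -2.491 MJ/kg.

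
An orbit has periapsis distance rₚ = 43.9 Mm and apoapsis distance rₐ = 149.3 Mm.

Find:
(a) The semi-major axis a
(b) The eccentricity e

Convert to SI: rₚ = 43.9 Mm = 4.39e+07 m; rₐ = 149.3 Mm = 1.493e+08 m.
(a) a = (rₚ + rₐ) / 2 = (4.39e+07 + 1.493e+08) / 2 ≈ 9.66e+07 m = 96.6 Mm.
(b) e = (rₐ − rₚ) / (rₐ + rₚ) = (1.493e+08 − 4.39e+07) / (1.493e+08 + 4.39e+07) ≈ 0.5455.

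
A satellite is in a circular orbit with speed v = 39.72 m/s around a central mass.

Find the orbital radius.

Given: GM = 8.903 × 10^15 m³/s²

For a circular orbit, v² = GM / r, so r = GM / v².
r = 8.903e+15 / (39.72)² m ≈ 5.643e+12 m = 5.643 Tm.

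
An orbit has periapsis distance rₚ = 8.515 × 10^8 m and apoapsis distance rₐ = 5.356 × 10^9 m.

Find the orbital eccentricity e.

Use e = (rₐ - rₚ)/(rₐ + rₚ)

e = (rₐ − rₚ) / (rₐ + rₚ).
e = (5.356e+09 − 8.515e+08) / (5.356e+09 + 8.515e+08) = 4.5045e+09 / 6.2075e+09 ≈ 0.7257.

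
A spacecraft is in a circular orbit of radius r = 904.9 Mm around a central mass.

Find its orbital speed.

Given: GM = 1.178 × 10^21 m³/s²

Convert to SI: r = 904.9 Mm = 9.049e+08 m.
For a circular orbit, gravity supplies the centripetal force, so v = √(GM / r).
v = √(1.178e+21 / 9.049e+08) m/s ≈ 1.141e+06 m/s = 1141 km/s.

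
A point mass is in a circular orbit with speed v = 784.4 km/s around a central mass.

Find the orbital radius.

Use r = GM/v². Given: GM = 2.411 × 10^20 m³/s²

Convert to SI: v = 784.4 km/s = 784400 m/s.
For a circular orbit, v² = GM / r, so r = GM / v².
r = 2.411e+20 / (784400)² m ≈ 3.919e+08 m = 391.9 Mm.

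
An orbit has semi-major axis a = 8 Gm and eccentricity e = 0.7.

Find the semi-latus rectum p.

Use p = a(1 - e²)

Convert to SI: a = 8 Gm = 8e+09 m.
p = a (1 − e²).
p = 8e+09 · (1 − (0.7)²) = 8e+09 · 0.51 ≈ 4.08e+09 m = 4.08 Gm.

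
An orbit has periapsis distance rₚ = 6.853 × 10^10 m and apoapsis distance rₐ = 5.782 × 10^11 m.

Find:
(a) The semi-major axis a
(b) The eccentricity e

(a) a = (rₚ + rₐ) / 2 = (6.853e+10 + 5.782e+11) / 2 ≈ 3.234e+11 m = 3.234 × 10^11 m.
(b) e = (rₐ − rₚ) / (rₐ + rₚ) = (5.782e+11 − 6.853e+10) / (5.782e+11 + 6.853e+10) ≈ 0.7881.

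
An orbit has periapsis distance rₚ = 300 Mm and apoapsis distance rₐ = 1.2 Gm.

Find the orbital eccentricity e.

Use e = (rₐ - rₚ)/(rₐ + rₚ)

Convert to SI: rₚ = 300 Mm = 3e+08 m; rₐ = 1.2 Gm = 1.2e+09 m.
e = (rₐ − rₚ) / (rₐ + rₚ).
e = (1.2e+09 − 3e+08) / (1.2e+09 + 3e+08) = 9e+08 / 1.5e+09 ≈ 0.6.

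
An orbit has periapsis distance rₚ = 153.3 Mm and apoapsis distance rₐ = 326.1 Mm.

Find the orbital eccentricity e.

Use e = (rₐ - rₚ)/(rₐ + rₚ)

Convert to SI: rₚ = 153.3 Mm = 1.533e+08 m; rₐ = 326.1 Mm = 3.261e+08 m.
e = (rₐ − rₚ) / (rₐ + rₚ).
e = (3.261e+08 − 1.533e+08) / (3.261e+08 + 1.533e+08) = 1.728e+08 / 4.794e+08 ≈ 0.3605.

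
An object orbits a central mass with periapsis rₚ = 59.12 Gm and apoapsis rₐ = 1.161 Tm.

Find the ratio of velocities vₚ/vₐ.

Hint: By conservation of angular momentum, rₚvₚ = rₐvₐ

Convert to SI: rₚ = 59.12 Gm = 5.912e+10 m; rₐ = 1.161 Tm = 1.161e+12 m.
Conservation of angular momentum gives rₚvₚ = rₐvₐ, so vₚ/vₐ = rₐ/rₚ.
vₚ/vₐ = 1.161e+12 / 5.912e+10 ≈ 19.64.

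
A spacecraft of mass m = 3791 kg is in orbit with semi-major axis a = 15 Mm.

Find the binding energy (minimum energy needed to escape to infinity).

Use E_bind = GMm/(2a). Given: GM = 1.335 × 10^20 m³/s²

Convert to SI: a = 15 Mm = 1.5e+07 m.
Total orbital energy is E = −GMm/(2a); binding energy is E_bind = −E = GMm/(2a).
E_bind = 1.335e+20 · 3791 / (2 · 1.5e+07) J ≈ 1.687e+16 J = 16.87 PJ.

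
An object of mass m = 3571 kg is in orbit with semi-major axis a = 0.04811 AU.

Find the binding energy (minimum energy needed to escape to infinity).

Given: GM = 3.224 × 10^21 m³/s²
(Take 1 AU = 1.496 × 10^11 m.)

Convert to SI: a = 0.04811 AU = 7.19726e+09 m.
Total orbital energy is E = −GMm/(2a); binding energy is E_bind = −E = GMm/(2a).
E_bind = 3.224e+21 · 3571 / (2 · 7.19726e+09) J ≈ 7.998e+14 J = 799.8 TJ.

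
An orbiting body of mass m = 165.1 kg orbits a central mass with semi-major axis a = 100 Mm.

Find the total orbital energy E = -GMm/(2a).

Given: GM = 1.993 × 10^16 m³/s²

Convert to SI: a = 100 Mm = 1e+08 m.
E = −GMm / (2a).
E = −1.993e+16 · 165.1 / (2 · 1e+08) J ≈ -1.645e+10 J = -16.45 GJ.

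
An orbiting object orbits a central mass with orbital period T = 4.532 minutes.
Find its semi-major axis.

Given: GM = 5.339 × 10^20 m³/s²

Convert to SI: T = 4.532 minutes = 271.92 s.
Invert Kepler's third law: a = (GM · T² / (4π²))^(1/3).
Substituting T = 271.92 s and GM = 5.339e+20 m³/s²:
a = (5.339e+20 · (271.92)² / (4π²))^(1/3) m
a ≈ 1e+08 m = 100 Mm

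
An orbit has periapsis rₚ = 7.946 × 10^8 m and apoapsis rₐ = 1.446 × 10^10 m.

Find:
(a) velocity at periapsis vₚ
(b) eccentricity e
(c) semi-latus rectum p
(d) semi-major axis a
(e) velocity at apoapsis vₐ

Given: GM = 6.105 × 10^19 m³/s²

(a) With a = (rₚ + rₐ)/2 = 7.6273e+09 m, vₚ = √(GM (2/rₚ − 1/a)) = √(6.105e+19 · (2/7.946e+08 − 1/7.6273e+09)) m/s ≈ 3.817e+05 m/s
(b) e = (rₐ − rₚ)/(rₐ + rₚ) = (1.446e+10 − 7.946e+08)/(1.446e+10 + 7.946e+08) ≈ 0.8958
(c) From a = (rₚ + rₐ)/2 = 7.6273e+09 m and e = (rₐ − rₚ)/(rₐ + rₚ) = 0.895822, p = a(1 − e²) = 7.6273e+09 · (1 − (0.895822)²) ≈ 1.506e+09 m
(d) a = (rₚ + rₐ)/2 = (7.946e+08 + 1.446e+10)/2 ≈ 7.627e+09 m
(e) With a = (rₚ + rₐ)/2 = 7.6273e+09 m, vₐ = √(GM (2/rₐ − 1/a)) = √(6.105e+19 · (2/1.446e+10 − 1/7.6273e+09)) m/s ≈ 2.097e+04 m/s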